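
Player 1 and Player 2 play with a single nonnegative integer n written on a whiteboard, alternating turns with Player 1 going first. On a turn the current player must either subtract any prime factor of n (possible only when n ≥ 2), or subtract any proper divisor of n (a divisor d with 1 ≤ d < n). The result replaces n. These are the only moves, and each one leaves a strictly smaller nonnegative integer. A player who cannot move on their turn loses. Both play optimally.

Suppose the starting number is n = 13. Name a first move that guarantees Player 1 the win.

Positions with no move are L. A position that does have a move is losing for the player to move precisely when every available move leads to a winning position for the opponent. Fill in the labels:
n=0: no move → L
n=1: no move → L
n=2: can move to 0, which is L ⇒ W
n=3: can move to 0, which is L ⇒ W
n=4: moves to 2(W), 3(W); every one is W ⇒ L
n=5: can move to 0, which is L ⇒ W
n=6: can move to 4, which is L ⇒ W
n=7: can move to 0, which is L ⇒ W
n=8: can move to 4, which is L ⇒ W
n=9: moves to 6(W), 8(W); every one is W ⇒ L
n=10: can move to 9, which is L ⇒ W
n=11: can move to 0, which is L ⇒ W
n=12: can move to 9, which is L ⇒ W
n=13: can move to 0, which is L ⇒ W
From 13, the L positions reachable in one move are: 0.

Move to 0.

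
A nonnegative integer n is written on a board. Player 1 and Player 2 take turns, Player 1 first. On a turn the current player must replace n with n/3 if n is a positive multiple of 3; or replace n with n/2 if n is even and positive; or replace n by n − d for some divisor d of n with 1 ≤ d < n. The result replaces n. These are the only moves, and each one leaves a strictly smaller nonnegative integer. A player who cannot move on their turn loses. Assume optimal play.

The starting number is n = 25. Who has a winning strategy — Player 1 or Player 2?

Classify positions by backward induction: terminal positions (no move available) are L. From any other position, the mover wins iff some move reaches an L.
n=0: no move → L
n=1: no move → L
n=2: →1(L), so W
n=3: →1(L), so W
n=4: →2(W), 3(W) — all W, so L
n=5: →4(L), so W
n=6: →4(L), so W
n=7: →6(W) only, which is W, so L
n=8: →4(L), so W
n=9: →3(W), 6(W), 8(W) — all W, so L
n=10: →9(L), so W
n=11: →10(W) only, which is W, so L
n=12: →4(L), so W
n=13: →12(W) only, which is W, so L
n=14: →7(L), so W
n=15: →5(W), 10(W), 12(W), 14(W) — all W, so L
n=16: →15(L), so W
n=17: →16(W) only, which is W, so L
n=18: →9(L), so W
n=19: →18(W) only, which is W, so L
n=20: →15(L), so W
n=21: →7(L), so W
n=22: →11(L), so W
n=23: →22(W) only, which is W, so L
n=24: →23(L), so W
n=25: →20(W), 24(W) — all W, so L
The starting position 25 is L: whatever Player 1 does, the opponent receives a W position.

Player 2 wins.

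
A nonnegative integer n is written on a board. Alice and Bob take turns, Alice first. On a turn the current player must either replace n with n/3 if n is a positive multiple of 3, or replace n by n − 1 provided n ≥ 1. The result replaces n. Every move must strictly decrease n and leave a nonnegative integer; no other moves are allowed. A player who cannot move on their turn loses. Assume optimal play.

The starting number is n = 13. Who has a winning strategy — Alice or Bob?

Build the W/L table. Terminal = L. A non-terminal position is W if it has a move to some L; otherwise it is L.
n=0: no move → L
n=1: can move to 0, which is L ⇒ W
n=2: the only move is to 1(W), a W ⇒ L
n=3: can move to 2, which is L ⇒ W
n=4: the only move is to 3(W), a W ⇒ L
n=5: can move to 4, which is L ⇒ W
n=6: can move to 2, which is L ⇒ W
n=7: the only move is to 6(W), a W ⇒ L
n=8: can move to 7, which is L ⇒ W
n=9: moves to 3(W), 8(W); every one is W ⇒ L
n=10: can move to 9, which is L ⇒ W
n=11: the only move is to 10(W), a W ⇒ L
n=12: can move to 4, which is L ⇒ W
n=13: the only move is to 12(W), a W ⇒ L
The starting position 13 is L: whatever Alice does, the opponent receives a W position.

Bob wins.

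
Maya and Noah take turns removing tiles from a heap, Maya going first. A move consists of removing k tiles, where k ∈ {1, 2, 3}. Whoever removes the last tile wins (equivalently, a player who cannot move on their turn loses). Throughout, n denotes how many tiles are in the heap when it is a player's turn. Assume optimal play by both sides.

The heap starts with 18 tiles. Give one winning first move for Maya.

Remove 2, leaving 16.

Positions with no move are L. A position that does have a move is losing for the player to move precisely when every available move leads to a winning position for the opponent. Fill in the labels:
n=0: no move → L
n=1: →0(L), so W
n=2: →0(L), so W
n=3: →0(L), so W
n=4: →3(W), 2(W), 1(W) — all W, so L
n=5: →4(L), so W
n=6: →4(L), so W
n=7: →4(L), so W
n=8: →7(W), 6(W), 5(W) — all W, so L
n=9: →8(L), so W
n=10: →8(L), so W
n=11: →8(L), so W
n=12: →11(W), 10(W), 9(W) — all W, so L
n=13: →12(L), so W
n=14: →12(L), so W
n=15: →12(L), so W
n=16: →15(W), 14(W), 13(W) — all W, so L
n=17: →16(L), so W
n=18: →16(L), so W
From 18, the L positions reachable in one move are: 16.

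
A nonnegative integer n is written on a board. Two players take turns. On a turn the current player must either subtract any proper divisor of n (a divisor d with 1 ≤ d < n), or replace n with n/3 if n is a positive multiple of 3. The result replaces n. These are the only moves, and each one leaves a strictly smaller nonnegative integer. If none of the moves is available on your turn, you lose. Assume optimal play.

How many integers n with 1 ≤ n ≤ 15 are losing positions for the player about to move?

7

Build the W/L table. Terminal = L. A non-terminal position is W if it has a move to some L; otherwise it is L.
n=0: no move → L
n=1: no move → L
n=2: reaches L-position 1 → W
n=3: reaches L-position 1 → W
n=4: only reaches 2(W), 3(W), all W → L
n=5: reaches L-position 4 → W
n=6: reaches L-position 4 → W
n=7: only reaches 6(W), which is W → L
n=8: reaches L-position 4 → W
n=9: only reaches 3(W), 6(W), 8(W), all W → L
n=10: reaches L-position 9 → W
n=11: only reaches 10(W), which is W → L
n=12: reaches L-position 4 → W
n=13: only reaches 12(W), which is W → L
n=14: reaches L-position 7 → W
n=15: only reaches 5(W), 10(W), 12(W), 14(W), all W → L
L entries with 1 ≤ n ≤ 15 (n=0 is outside the asked range and is not counted): n = 1, 4, 7, 9, 11, 13, 15; that makes 7.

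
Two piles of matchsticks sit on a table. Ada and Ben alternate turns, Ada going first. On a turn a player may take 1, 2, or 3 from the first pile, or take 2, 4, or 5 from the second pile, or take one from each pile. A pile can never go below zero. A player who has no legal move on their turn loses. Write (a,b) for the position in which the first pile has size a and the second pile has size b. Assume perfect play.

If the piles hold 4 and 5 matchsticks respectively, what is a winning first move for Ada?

Build the W/L table. Terminal = L. A non-terminal position is W if it has a move to some L; otherwise it is L.
No move ever increases a pile, so every position that can arise here has a ≤ 4 and b ≤ 5; it is enough to label the cells with 0 ≤ a ≤ 4 and 0 ≤ b ≤ 5.
Every move lowers a or b (never raises either), so fill the grid row by row in increasing a, and left to right within a row: each cell's successors are then already labelled.
      b=0  b=1  b=2  b=3  b=4  b=5
a=0:    L    L    W    W    W    W
a=1:    W    W    W    L    L    W
a=2:    W    W    L    W    W    W
a=3:    W    W    W    W    W    L
a=4:    L    L    W    W    W    W
Cells with no legal move (terminal, hence L): (0,0), (0,1).
The remaining L cells, each justified by listing all of its moves:
(1,3): L (options (0,3)(W), (1,1)(W), (0,2)(W) are all W)
(1,4): L (options (0,4)(W), (1,2)(W), (1,0)(W), (0,3)(W) are all W)
(2,2): L (options (1,2)(W), (0,2)(W), (2,0)(W), (1,1)(W) are all W)
(3,5): L (options (2,5)(W), (1,5)(W), (0,5)(W), (3,3)(W), (3,1)(W), (3,0)(W), (2,4)(W) are all W)
(4,0): L (options (3,0)(W), (2,0)(W), (1,0)(W) are all W)
(4,1): L (options (3,1)(W), (2,1)(W), (1,1)(W), (3,0)(W) are all W)
Every other cell has at least one move into one of the L cells above, so it is W.
From (4,5), the L positions reachable in one move are: (3,5), (4,1), (4,0). Any move reaching one of these is winning.

Move to (3,5).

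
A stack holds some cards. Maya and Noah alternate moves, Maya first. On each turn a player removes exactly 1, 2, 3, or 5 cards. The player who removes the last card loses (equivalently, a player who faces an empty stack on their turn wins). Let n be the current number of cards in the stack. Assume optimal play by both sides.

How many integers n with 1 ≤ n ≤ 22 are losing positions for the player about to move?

Build the W/L table. Terminal = W. A non-terminal position is W if it has a move to some L; otherwise it is L.
n=0: no move; the opponent has just taken the last card and therefore loses → W
n=1: L (sole option 0(W) is W)
n=2: W (go to 1, an L position)
n=3: W (go to 1, an L position)
n=4: W (go to 1, an L position)
n=5: L (options 4(W), 3(W), 2(W), 0(W) are all W)
n=6: W (go to 5, an L position)
n=7: W (go to 5, an L position)
n=8: W (go to 5, an L position)
n=9: L (options 8(W), 7(W), 6(W), 4(W) are all W)
n=10: W (go to 9, an L position)
n=11: W (go to 9, an L position)
n=12: W (go to 9, an L position)
n=13: L (options 12(W), 11(W), 10(W), 8(W) are all W)
n=14: W (go to 13, an L position)
n=15: W (go to 13, an L position)
n=16: W (go to 13, an L position)
n=17: L (options 16(W), 15(W), 14(W), 12(W) are all W)
n=18: W (go to 17, an L position)
n=19: W (go to 17, an L position)
n=20: W (go to 17, an L position)
n=21: L (options 20(W), 19(W), 18(W), 16(W) are all W)
n=22: W (go to 21, an L position)
L entries with 1 ≤ n ≤ 22 (the range starts at n=1): n = 1, 5, 9, 13, 17, 21; that makes 6.

6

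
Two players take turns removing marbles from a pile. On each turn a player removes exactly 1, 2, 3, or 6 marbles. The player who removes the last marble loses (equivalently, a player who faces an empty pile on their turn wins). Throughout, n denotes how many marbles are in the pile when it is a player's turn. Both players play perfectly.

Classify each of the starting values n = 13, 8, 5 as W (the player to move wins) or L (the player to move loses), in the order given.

Label each position W (a win for the player to move) or L (a loss). A position with no legal move is W; any other position is W exactly when some move reaches an L, and L when every move reaches a W.
n=0: no move; the opponent has just taken the last marble and therefore loses → W
n=1: the only move is to 0(W), a W ⇒ L
n=2: can move to 1, which is L ⇒ W
n=3: can move to 1, which is L ⇒ W
n=4: can move to 1, which is L ⇒ W
n=5: moves to 4(W), 3(W), 2(W); every one is W ⇒ L
n=6: can move to 5, which is L ⇒ W
n=7: can move to 5, which is L ⇒ W
n=8: can move to 5, which is L ⇒ W
n=9: moves to 8(W), 7(W), 6(W), 3(W); every one is W ⇒ L
n=10: can move to 9, which is L ⇒ W
n=11: can move to 9, which is L ⇒ W
n=12: can move to 9, which is L ⇒ W
n=13: moves to 12(W), 11(W), 10(W), 7(W); every one is W ⇒ L

13: L, 8: W, 5: L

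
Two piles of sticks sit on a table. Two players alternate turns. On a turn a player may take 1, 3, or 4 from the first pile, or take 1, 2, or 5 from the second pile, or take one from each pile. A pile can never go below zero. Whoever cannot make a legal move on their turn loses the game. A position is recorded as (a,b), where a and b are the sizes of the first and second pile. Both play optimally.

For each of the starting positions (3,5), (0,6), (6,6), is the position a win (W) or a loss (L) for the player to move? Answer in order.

(3,5): W, (0,6): L, (6,6): W

Work bottom-up. With no move the player to move loses. Otherwise the position is W if at least one move leads to an L position for the opponent, and L if every move leads to a W.
No move ever increases a pile, so every position that can arise here has a ≤ 6 and b ≤ 6; it is enough to label the cells with 0 ≤ a ≤ 6 and 0 ≤ b ≤ 6.
Every move lowers a or b (never raises either), so fill the grid row by row in increasing a, and left to right within a row: each cell's successors are then already labelled.
      b=0  b=1  b=2  b=3  b=4  b=5  b=6
a=0:    L    W    W    L    W    W    L
a=1:    W    W    L    W    W    L    W
a=2:    L    W    W    W    L    W    W
a=3:    W    W    L    W    W    W    W
a=4:    W    L    W    W    L    W    W
a=5:    W    W    W    L    W    W    L
a=6:    W    L    W    W    W    L    W
Cells with no legal move (terminal, hence L): (0,0).
The remaining L cells, each justified by listing all of its moves:
(0,3): →(0,2)(W), (0,1)(W) — all W, so L
(0,6): →(0,5)(W), (0,4)(W), (0,1)(W) — all W, so L
(1,2): →(0,2)(W), (1,1)(W), (1,0)(W), (0,1)(W) — all W, so L
(1,5): →(0,5)(W), (1,4)(W), (1,3)(W), (1,0)(W), (0,4)(W) — all W, so L
(2,0): →(1,0)(W) only, which is W, so L
(2,4): →(1,4)(W), (2,3)(W), (2,2)(W), (1,3)(W) — all W, so L
(3,2): →(2,2)(W), (0,2)(W), (3,1)(W), (3,0)(W), (2,1)(W) — all W, so L
(4,1): →(3,1)(W), (1,1)(W), (0,1)(W), (4,0)(W), (3,0)(W) — all W, so L
(4,4): →(3,4)(W), (1,4)(W), (0,4)(W), (4,3)(W), (4,2)(W), (3,3)(W) — all W, so L
(5,3): →(4,3)(W), (2,3)(W), (1,3)(W), (5,2)(W), (5,1)(W), (4,2)(W) — all W, so L
(5,6): →(4,6)(W), (2,6)(W), (1,6)(W), (5,5)(W), (5,4)(W), (5,1)(W), (4,5)(W) — all W, so L
(6,1): →(5,1)(W), (3,1)(W), (2,1)(W), (6,0)(W), (5,0)(W) — all W, so L
(6,5): →(5,5)(W), (3,5)(W), (2,5)(W), (6,4)(W), (6,3)(W), (6,0)(W), (5,4)(W) — all W, so L
Every other cell has at least one move into one of the L cells above, so it is W.
(3,5): the move to (2,4) reaches an L cell, so W
(0,6): one of the L cells justified above, so L
(6,6): the move to (5,6) reaches an L cell, so W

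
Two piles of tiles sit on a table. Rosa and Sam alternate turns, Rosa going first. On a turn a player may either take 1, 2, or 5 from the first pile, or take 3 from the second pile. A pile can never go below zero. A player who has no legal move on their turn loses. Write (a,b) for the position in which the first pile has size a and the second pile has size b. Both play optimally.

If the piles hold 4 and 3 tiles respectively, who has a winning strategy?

Work bottom-up. With no move the player to move loses. Otherwise the position is W if at least one move leads to an L position for the opponent, and L if every move leads to a W.
No move ever increases a pile, so every position that can arise here has a ≤ 4 and b ≤ 3; it is enough to label the cells with 0 ≤ a ≤ 4 and 0 ≤ b ≤ 3.
Every move lowers a or b (never raises either), so fill the grid row by row in increasing a, and left to right within a row: each cell's successors are then already labelled.
      b=0  b=1  b=2  b=3
a=0:    L    L    L    W
a=1:    W    W    W    L
a=2:    W    W    W    W
a=3:    L    L    L    W
a=4:    W    W    W    L
Cells with no legal move (terminal, hence L): (0,0), (0,1), (0,2).
The remaining L cells, each justified by listing all of its moves:
(1,3): only reaches (0,3)(W), (1,0)(W), all W → L
(3,0): only reaches (2,0)(W), (1,0)(W), all W → L
(3,1): only reaches (2,1)(W), (1,1)(W), all W → L
(3,2): only reaches (2,2)(W), (1,2)(W), all W → L
(4,3): only reaches (3,3)(W), (2,3)(W), (4,0)(W), all W → L
Every other cell has at least one move into one of the L cells above, so it is W.
The starting position (4,3) is L: whatever Rosa does, the opponent receives a W position.

Sam wins.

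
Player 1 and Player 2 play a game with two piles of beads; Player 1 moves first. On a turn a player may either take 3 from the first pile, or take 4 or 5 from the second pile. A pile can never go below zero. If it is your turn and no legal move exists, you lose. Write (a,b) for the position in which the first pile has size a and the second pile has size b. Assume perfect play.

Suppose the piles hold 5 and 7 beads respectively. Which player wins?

Label each position W (a win for the player to move) or L (a loss). A position with no legal move is L; any other position is W exactly when some move reaches an L, and L when every move reaches a W.
No move ever increases a pile, so every position that can arise here has a ≤ 5 and b ≤ 7; it is enough to label the cells with 0 ≤ a ≤ 5 and 0 ≤ b ≤ 7.
Every move lowers a or b (never raises either), so fill the grid row by row in increasing a, and left to right within a row: each cell's successors are then already labelled.
      b=0  b=1  b=2  b=3  b=4  b=5  b=6  b=7
a=0:    L    L    L    L    W    W    W    W
a=1:    L    L    L    L    W    W    W    W
a=2:    L    L    L    L    W    W    W    W
a=3:    W    W    W    W    L    L    L    L
a=4:    W    W    W    W    L    L    L    L
a=5:    W    W    W    W    L    L    L    L
Cells with no legal move (terminal, hence L): (0,0), (0,1), (0,2), (0,3), (1,0), (1,1), (1,2), (1,3), (2,0), (2,1), (2,2), (2,3).
The remaining L cells, each justified by listing all of its moves:
(3,4): moves to (0,4)(W), (3,0)(W); every one is W ⇒ L
(3,5): moves to (0,5)(W), (3,1)(W), (3,0)(W); every one is W ⇒ L
(3,6): moves to (0,6)(W), (3,2)(W), (3,1)(W); every one is W ⇒ L
(3,7): moves to (0,7)(W), (3,3)(W), (3,2)(W); every one is W ⇒ L
(4,4): moves to (1,4)(W), (4,0)(W); every one is W ⇒ L
(4,5): moves to (1,5)(W), (4,1)(W), (4,0)(W); every one is W ⇒ L
(4,6): moves to (1,6)(W), (4,2)(W), (4,1)(W); every one is W ⇒ L
(4,7): moves to (1,7)(W), (4,3)(W), (4,2)(W); every one is W ⇒ L
(5,4): moves to (2,4)(W), (5,0)(W); every one is W ⇒ L
(5,5): moves to (2,5)(W), (5,1)(W), (5,0)(W); every one is W ⇒ L
(5,6): moves to (2,6)(W), (5,2)(W), (5,1)(W); every one is W ⇒ L
(5,7): moves to (2,7)(W), (5,3)(W), (5,2)(W); every one is W ⇒ L
Every other cell has at least one move into one of the L cells above, so it is W.
The starting position (5,7) is L: whatever Player 1 does, the opponent receives a W position.

Player 2 wins.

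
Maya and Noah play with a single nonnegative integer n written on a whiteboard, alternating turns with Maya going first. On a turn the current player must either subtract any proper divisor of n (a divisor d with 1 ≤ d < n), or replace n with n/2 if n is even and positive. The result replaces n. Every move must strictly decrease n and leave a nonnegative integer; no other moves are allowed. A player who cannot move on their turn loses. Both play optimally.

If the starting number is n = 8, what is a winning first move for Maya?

Use the standard recursion: the mover loses at a terminal position; elsewhere, the mover wins exactly when some move hands the opponent an L position.
n=0: no move → L
n=1: no move → L
n=2: can move to 1, which is L ⇒ W
n=3: the only move is to 2(W), a W ⇒ L
n=4: can move to 3, which is L ⇒ W
n=5: the only move is to 4(W), a W ⇒ L
n=6: can move to 3, which is L ⇒ W
n=7: the only move is to 6(W), a W ⇒ L
n=8: can move to 7, which is L ⇒ W
From 8, the L positions reachable in one move are: 7.

Move to 7.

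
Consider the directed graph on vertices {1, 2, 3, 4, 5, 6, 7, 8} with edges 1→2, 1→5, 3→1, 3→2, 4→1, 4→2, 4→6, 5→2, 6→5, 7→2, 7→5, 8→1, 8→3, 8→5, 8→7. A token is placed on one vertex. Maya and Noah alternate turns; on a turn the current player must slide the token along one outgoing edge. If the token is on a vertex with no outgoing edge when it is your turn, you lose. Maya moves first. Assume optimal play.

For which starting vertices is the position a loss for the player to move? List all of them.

Build the W/L table. Terminal = L. A non-terminal position is W if it has a move to some L; otherwise it is L.
Every edge goes from a vertex to one that appears earlier in the order 2, 5, 7, 6, 1, 3, 4, 8, so processing vertices in that order labels each vertex after all of its successors.
2: no outgoing edge → L
5: →2(L), so W
7: →2(L), so W
6: →5(W) only, which is W, so L
1: →2(L), so W
3: →2(L), so W
4: →6(L), so W
8: →3(W), 1(W), 7(W), 5(W) — all W, so L
The losing starting vertices are exactly the entries labelled L in this table (3 of them).

2, 6, 8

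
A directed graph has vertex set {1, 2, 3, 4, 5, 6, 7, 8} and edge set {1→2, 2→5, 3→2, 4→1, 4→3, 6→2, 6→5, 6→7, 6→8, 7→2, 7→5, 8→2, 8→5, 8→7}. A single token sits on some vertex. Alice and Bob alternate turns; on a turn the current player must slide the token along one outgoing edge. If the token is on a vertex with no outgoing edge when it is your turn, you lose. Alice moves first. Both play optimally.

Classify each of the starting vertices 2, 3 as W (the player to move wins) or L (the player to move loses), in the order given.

Work bottom-up. With no move the player to move loses. Otherwise the position is W if at least one move leads to an L position for the opponent, and L if every move leads to a W.
Every edge goes from a vertex to one that appears earlier in the order 5, 2, 7, 8, 1, 6, 3, 4, so processing vertices in that order labels each vertex after all of its successors.
5: no outgoing edge → L
2: →5(L), so W
7: →5(L), so W
8: →5(L), so W
1: →2(W) only, which is W, so L
6: →5(L), so W
3: →2(W) only, which is W, so L
4: →3(L), so W

2: W, 3: L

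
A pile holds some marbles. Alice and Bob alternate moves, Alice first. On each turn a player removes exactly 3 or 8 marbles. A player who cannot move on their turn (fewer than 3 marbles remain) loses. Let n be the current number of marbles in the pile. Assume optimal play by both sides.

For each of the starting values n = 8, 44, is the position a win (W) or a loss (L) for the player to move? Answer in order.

8: W, 44: L

Compute win/loss labels from the base case upward. A position with no move is L. Any other position is W if it can reach an L in one move, else L.
n=0: no move → L
n=1: no move → L
n=2: no move → L
n=3: W (go to 0, an L position)
n=4: W (go to 1, an L position)
n=5: W (go to 2, an L position)
n=6: L (sole option 3(W) is W)
n=7: L (sole option 4(W) is W)
n=8: W (go to 0, an L position)
n=9: W (go to 6, an L position)
n=10: W (go to 7, an L position)
n=11: L (options 8(W), 3(W) are all W)
n=12: L (options 9(W), 4(W) are all W)
n=13: L (options 10(W), 5(W) are all W)
n=14: W (go to 11, an L position)
n=15: W (go to 12, an L position)
n=16: W (go to 13, an L position)
n=17: L (options 14(W), 9(W) are all W)
n=18: L (options 15(W), 10(W) are all W)
n=19: W (go to 11, an L position)
n=20: W (go to 17, an L position)
n=21: W (go to 18, an L position)
n=22: L (options 19(W), 14(W) are all W)
n=23: L (options 20(W), 15(W) are all W)
n=24: L (options 21(W), 16(W) are all W)
n=25: W (go to 22, an L position)
n=26: W (go to 23, an L position)
n=27: W (go to 24, an L position)
n=28: L (options 25(W), 20(W) are all W)
n=29: L (options 26(W), 21(W) are all W)
n=30: W (go to 22, an L position)
n=31: W (go to 28, an L position)
n=32: W (go to 29, an L position)
n=33: L (options 30(W), 25(W) are all W)
n=34: L (options 31(W), 26(W) are all W)
n=35: L (options 32(W), 27(W) are all W)
n=36: W (go to 33, an L position)
n=37: W (go to 34, an L position)
n=38: W (go to 35, an L position)
n=39: L (options 36(W), 31(W) are all W)
n=40: L (options 37(W), 32(W) are all W)
n=41: W (go to 33, an L position)
n=42: W (go to 39, an L position)
n=43: W (go to 40, an L position)
n=44: L (options 41(W), 36(W) are all W)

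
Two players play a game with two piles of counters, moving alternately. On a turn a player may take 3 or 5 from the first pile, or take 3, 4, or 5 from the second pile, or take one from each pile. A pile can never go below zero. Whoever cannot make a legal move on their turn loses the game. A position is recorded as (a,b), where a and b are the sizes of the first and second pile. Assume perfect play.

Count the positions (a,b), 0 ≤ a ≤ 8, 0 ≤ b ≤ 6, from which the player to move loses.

Compute win/loss labels from the base case upward. A position with no move is L. Any other position is W if it can reach an L in one move, else L.
Every move lowers a or b (never raises either), so fill the grid row by row in increasing a, and left to right within a row: each cell's successors are then already labelled.
      b=0  b=1  b=2  b=3  b=4  b=5  b=6
a=0:    L    L    L    W    W    W    W
a=1:    L    W    W    W    W    W    L
a=2:    L    W    L    W    W    W    W
a=3:    W    W    W    W    L    L    L
a=4:    W    L    L    L    W    W    W
a=5:    W    W    W    W    W    L    L
a=6:    W    L    L    L    W    W    W
a=7:    W    W    W    W    W    L    L
a=8:    L    L    L    W    W    W    W
Cells with no legal move (terminal, hence L): (0,0), (0,1), (0,2), (1,0), (2,0).
The remaining L cells, each justified by listing all of its moves:
(1,6): →(1,3)(W), (1,2)(W), (1,1)(W), (0,5)(W) — all W, so L
(2,2): →(1,1)(W) only, which is W, so L
(3,4): →(0,4)(W), (3,1)(W), (3,0)(W), (2,3)(W) — all W, so L
(3,5): →(0,5)(W), (3,2)(W), (3,1)(W), (3,0)(W), (2,4)(W) — all W, so L
(3,6): →(0,6)(W), (3,3)(W), (3,2)(W), (3,1)(W), (2,5)(W) — all W, so L
(4,1): →(1,1)(W), (3,0)(W) — all W, so L
(4,2): →(1,2)(W), (3,1)(W) — all W, so L
(4,3): →(1,3)(W), (4,0)(W), (3,2)(W) — all W, so L
(5,5): →(2,5)(W), (0,5)(W), (5,2)(W), (5,1)(W), (5,0)(W), (4,4)(W) — all W, so L
(5,6): →(2,6)(W), (0,6)(W), (5,3)(W), (5,2)(W), (5,1)(W), (4,5)(W) — all W, so L
(6,1): →(3,1)(W), (1,1)(W), (5,0)(W) — all W, so L
(6,2): →(3,2)(W), (1,2)(W), (5,1)(W) — all W, so L
(6,3): →(3,3)(W), (1,3)(W), (6,0)(W), (5,2)(W) — all W, so L
(7,5): →(4,5)(W), (2,5)(W), (7,2)(W), (7,1)(W), (7,0)(W), (6,4)(W) — all W, so L
(7,6): →(4,6)(W), (2,6)(W), (7,3)(W), (7,2)(W), (7,1)(W), (6,5)(W) — all W, so L
(8,0): →(5,0)(W), (3,0)(W) — all W, so L
(8,1): →(5,1)(W), (3,1)(W), (7,0)(W) — all W, so L
(8,2): →(5,2)(W), (3,2)(W), (7,1)(W) — all W, so L
Every other cell has at least one move into one of the L cells above, so it is W.
L cells per row: a=0: 3, a=1: 2, a=2: 2, a=3: 3, a=4: 3, a=5: 2, a=6: 3, a=7: 2, a=8: 3; total 23.

23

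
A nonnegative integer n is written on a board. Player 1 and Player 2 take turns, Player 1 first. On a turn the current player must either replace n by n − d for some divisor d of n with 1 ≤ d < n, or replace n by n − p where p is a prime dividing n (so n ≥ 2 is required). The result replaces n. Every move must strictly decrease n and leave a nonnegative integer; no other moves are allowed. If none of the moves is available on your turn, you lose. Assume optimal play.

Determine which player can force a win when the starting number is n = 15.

Build the W/L table. Terminal = L. A non-terminal position is W if it has a move to some L; otherwise it is L.
n=0: no move → L
n=1: no move → L
n=2: →0(L), so W
n=3: →0(L), so W
n=4: →2(W), 3(W) — all W, so L
n=5: →0(L), so W
n=6: →4(L), so W
n=7: →0(L), so W
n=8: →4(L), so W
n=9: →6(W), 8(W) — all W, so L
n=10: →9(L), so W
n=11: →0(L), so W
n=12: →9(L), so W
n=13: →0(L), so W
n=14: →7(W), 12(W), 13(W) — all W, so L
n=15: →14(L), so W
From 15 Player 1 can move to 14, reaching an L position.

Player 1 wins.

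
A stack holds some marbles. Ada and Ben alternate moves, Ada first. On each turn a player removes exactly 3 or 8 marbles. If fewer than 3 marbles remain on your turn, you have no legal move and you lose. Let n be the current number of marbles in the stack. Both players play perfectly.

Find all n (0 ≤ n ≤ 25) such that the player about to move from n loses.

0, 1, 2, 6, 7, 11, 12, 13, 17, 18, 22, 23, 24

Use the standard recursion: the mover loses at a terminal position; elsewhere, the mover wins exactly when some move hands the opponent an L position.
n=0: no move → L
n=1: no move → L
n=2: no move → L
n=3: can move to 0, which is L ⇒ W
n=4: can move to 1, which is L ⇒ W
n=5: can move to 2, which is L ⇒ W
n=6: the only move is to 3(W), a W ⇒ L
n=7: the only move is to 4(W), a W ⇒ L
n=8: can move to 0, which is L ⇒ W
n=9: can move to 6, which is L ⇒ W
n=10: can move to 7, which is L ⇒ W
n=11: moves to 8(W), 3(W); every one is W ⇒ L
n=12: moves to 9(W), 4(W); every one is W ⇒ L
n=13: moves to 10(W), 5(W); every one is W ⇒ L
n=14: can move to 11, which is L ⇒ W
n=15: can move to 12, which is L ⇒ W
n=16: can move to 13, which is L ⇒ W
n=17: moves to 14(W), 9(W); every one is W ⇒ L
n=18: moves to 15(W), 10(W); every one is W ⇒ L
n=19: can move to 11, which is L ⇒ W
n=20: can move to 17, which is L ⇒ W
n=21: can move to 18, which is L ⇒ W
n=22: moves to 19(W), 14(W); every one is W ⇒ L
n=23: moves to 20(W), 15(W); every one is W ⇒ L
n=24: moves to 21(W), 16(W); every one is W ⇒ L
n=25: can move to 22, which is L ⇒ W
The losing starting values of n are exactly the entries labelled L in this table (13 of them).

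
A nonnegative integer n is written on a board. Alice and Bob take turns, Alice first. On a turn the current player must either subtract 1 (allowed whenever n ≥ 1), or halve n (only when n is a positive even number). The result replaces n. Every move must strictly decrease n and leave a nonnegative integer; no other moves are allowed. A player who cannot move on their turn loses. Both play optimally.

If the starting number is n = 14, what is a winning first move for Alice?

Use the standard recursion: the mover loses at a terminal position; elsewhere, the mover wins exactly when some move hands the opponent an L position.
n=0: no move → L
n=1: reaches L-position 0 → W
n=2: only reaches 1(W), which is W → L
n=3: reaches L-position 2 → W
n=4: reaches L-position 2 → W
n=5: only reaches 4(W), which is W → L
n=6: reaches L-position 5 → W
n=7: only reaches 6(W), which is W → L
n=8: reaches L-position 7 → W
n=9: only reaches 8(W), which is W → L
n=10: reaches L-position 5 → W
n=11: only reaches 10(W), which is W → L
n=12: reaches L-position 11 → W
n=13: only reaches 12(W), which is W → L
n=14: reaches L-position 7 → W
From 14, the L positions reachable in one move are: 7, 13. Any move reaching one of these is winning.

Move to 7.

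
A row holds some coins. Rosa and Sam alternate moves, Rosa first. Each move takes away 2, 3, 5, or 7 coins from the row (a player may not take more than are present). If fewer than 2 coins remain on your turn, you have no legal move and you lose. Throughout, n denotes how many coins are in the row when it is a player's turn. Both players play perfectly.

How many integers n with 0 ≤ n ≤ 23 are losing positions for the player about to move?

6

Use the standard recursion: the mover loses at a terminal position; elsewhere, the mover wins exactly when some move hands the opponent an L position.
n=0: no move → L
n=1: no move → L
n=2: W (go to 0, an L position)
n=3: W (go to 1, an L position)
n=4: W (go to 1, an L position)
n=5: W (go to 0, an L position)
n=6: W (go to 1, an L position)
n=7: W (go to 0, an L position)
n=8: W (go to 1, an L position)
n=9: L (options 7(W), 6(W), 4(W), 2(W) are all W)
n=10: L (options 8(W), 7(W), 5(W), 3(W) are all W)
n=11: W (go to 9, an L position)
n=12: W (go to 10, an L position)
n=13: W (go to 10, an L position)
n=14: W (go to 9, an L position)
n=15: W (go to 10, an L position)
n=16: W (go to 9, an L position)
n=17: W (go to 10, an L position)
n=18: L (options 16(W), 15(W), 13(W), 11(W) are all W)
n=19: L (options 17(W), 16(W), 14(W), 12(W) are all W)
n=20: W (go to 18, an L position)
n=21: W (go to 19, an L position)
n=22: W (go to 19, an L position)
n=23: W (go to 18, an L position)
L entries with 0 ≤ n ≤ 23: n = 0, 1, 9, 10, 18, 19; that makes 6.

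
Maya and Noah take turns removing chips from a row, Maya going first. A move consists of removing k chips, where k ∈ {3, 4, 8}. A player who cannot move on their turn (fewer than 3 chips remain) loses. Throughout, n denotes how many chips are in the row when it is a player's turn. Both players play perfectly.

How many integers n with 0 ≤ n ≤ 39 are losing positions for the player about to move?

15

Positions with no move are L. A position that does have a move is losing for the player to move precisely when every available move leads to a winning position for the opponent. Fill in the labels:
n=0: no move → L
n=1: no move → L
n=2: no move → L
n=3: can move to 0, which is L ⇒ W
n=4: can move to 1, which is L ⇒ W
n=5: can move to 2, which is L ⇒ W
n=6: can move to 2, which is L ⇒ W
n=7: moves to 4(W), 3(W); every one is W ⇒ L
n=8: can move to 0, which is L ⇒ W
n=9: can move to 1, which is L ⇒ W
n=10: can move to 7, which is L ⇒ W
n=11: can move to 7, which is L ⇒ W
n=12: moves to 9(W), 8(W), 4(W); every one is W ⇒ L
n=13: moves to 10(W), 9(W), 5(W); every one is W ⇒ L
n=14: moves to 11(W), 10(W), 6(W); every one is W ⇒ L
n=15: can move to 12, which is L ⇒ W
n=16: can move to 13, which is L ⇒ W
n=17: can move to 14, which is L ⇒ W
n=18: can move to 14, which is L ⇒ W
n=19: moves to 16(W), 15(W), 11(W); every one is W ⇒ L
n=20: can move to 12, which is L ⇒ W
n=21: can move to 13, which is L ⇒ W
n=22: can move to 19, which is L ⇒ W
n=23: can move to 19, which is L ⇒ W
n=24: moves to 21(W), 20(W), 16(W); every one is W ⇒ L
n=25: moves to 22(W), 21(W), 17(W); every one is W ⇒ L
n=26: moves to 23(W), 22(W), 18(W); every one is W ⇒ L
n=27: can move to 24, which is L ⇒ W
n=28: can move to 25, which is L ⇒ W
n=29: can move to 26, which is L ⇒ W
n=30: can move to 26, which is L ⇒ W
n=31: moves to 28(W), 27(W), 23(W); every one is W ⇒ L
n=32: can move to 24, which is L ⇒ W
n=33: can move to 25, which is L ⇒ W
n=34: can move to 31, which is L ⇒ W
n=35: can move to 31, which is L ⇒ W
n=36: moves to 33(W), 32(W), 28(W); every one is W ⇒ L
n=37: moves to 34(W), 33(W), 29(W); every one is W ⇒ L
n=38: moves to 35(W), 34(W), 30(W); every one is W ⇒ L
n=39: can move to 36, which is L ⇒ W
L entries with 0 ≤ n ≤ 39: n = 0, 1, 2, 7, 12, 13, 14, 19, 24, 25, 26, 31, 36, 37, 38; that makes 15.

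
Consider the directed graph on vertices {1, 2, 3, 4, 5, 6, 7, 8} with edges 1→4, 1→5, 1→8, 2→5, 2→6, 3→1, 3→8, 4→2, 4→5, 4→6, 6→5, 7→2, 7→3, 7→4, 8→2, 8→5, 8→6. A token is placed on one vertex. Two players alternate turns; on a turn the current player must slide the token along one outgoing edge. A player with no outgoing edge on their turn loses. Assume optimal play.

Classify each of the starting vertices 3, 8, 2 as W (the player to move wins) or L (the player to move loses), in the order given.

Classify positions by backward induction: terminal positions (no move available) are L. From any other position, the mover wins iff some move reaches an L.
Every edge goes from a vertex to one that appears earlier in the order 5, 6, 2, 4, 8, 1, 3, 7, so processing vertices in that order labels each vertex after all of its successors.
5: no outgoing edge → L
6: W (go to 5, an L position)
2: W (go to 5, an L position)
4: W (go to 5, an L position)
8: W (go to 5, an L position)
1: W (go to 5, an L position)
3: L (options 1(W), 8(W) are all W)
7: W (go to 3, an L position)

3: L, 8: W, 2: W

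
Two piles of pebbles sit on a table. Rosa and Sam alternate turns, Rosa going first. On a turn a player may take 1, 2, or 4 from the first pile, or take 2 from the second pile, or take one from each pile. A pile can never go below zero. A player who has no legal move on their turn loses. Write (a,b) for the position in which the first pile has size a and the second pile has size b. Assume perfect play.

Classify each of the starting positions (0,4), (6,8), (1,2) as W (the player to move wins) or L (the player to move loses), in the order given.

Classify positions by backward induction: terminal positions (no move available) are L. From any other position, the mover wins iff some move reaches an L.
No move ever increases a pile, so every position that can arise here has a ≤ 6 and b ≤ 8; it is enough to label the cells with 0 ≤ a ≤ 6 and 0 ≤ b ≤ 8.
Every move lowers a or b (never raises either), so fill the grid row by row in increasing a, and left to right within a row: each cell's successors are then already labelled.
      b=0  b=1  b=2  b=3  b=4  b=5  b=6  b=7  b=8
a=0:    L    L    W    W    L    L    W    W    L
a=1:    W    W    W    L    W    W    W    L    W
a=2:    W    W    L    W    W    W    L    W    W
a=3:    L    L    W    W    L    L    W    W    L
a=4:    W    W    W    L    W    W    W    L    W
a=5:    W    W    L    W    W    W    L    W    W
a=6:    L    L    W    W    L    L    W    W    L
Cells with no legal move (terminal, hence L): (0,0), (0,1).
The remaining L cells, each justified by listing all of its moves:
(0,4): the only move is to (0,2)(W), a W ⇒ L
(0,5): the only move is to (0,3)(W), a W ⇒ L
(0,8): the only move is to (0,6)(W), a W ⇒ L
(1,3): moves to (0,3)(W), (1,1)(W), (0,2)(W); every one is W ⇒ L
(1,7): moves to (0,7)(W), (1,5)(W), (0,6)(W); every one is W ⇒ L
(2,2): moves to (1,2)(W), (0,2)(W), (2,0)(W), (1,1)(W); every one is W ⇒ L
(2,6): moves to (1,6)(W), (0,6)(W), (2,4)(W), (1,5)(W); every one is W ⇒ L
(3,0): moves to (2,0)(W), (1,0)(W); every one is W ⇒ L
(3,1): moves to (2,1)(W), (1,1)(W), (2,0)(W); every one is W ⇒ L
(3,4): moves to (2,4)(W), (1,4)(W), (3,2)(W), (2,3)(W); every one is W ⇒ L
(3,5): moves to (2,5)(W), (1,5)(W), (3,3)(W), (2,4)(W); every one is W ⇒ L
(3,8): moves to (2,8)(W), (1,8)(W), (3,6)(W), (2,7)(W); every one is W ⇒ L
(4,3): moves to (3,3)(W), (2,3)(W), (0,3)(W), (4,1)(W), (3,2)(W); every one is W ⇒ L
(4,7): moves to (3,7)(W), (2,7)(W), (0,7)(W), (4,5)(W), (3,6)(W); every one is W ⇒ L
(5,2): moves to (4,2)(W), (3,2)(W), (1,2)(W), (5,0)(W), (4,1)(W); every one is W ⇒ L
(5,6): moves to (4,6)(W), (3,6)(W), (1,6)(W), (5,4)(W), (4,5)(W); every one is W ⇒ L
(6,0): moves to (5,0)(W), (4,0)(W), (2,0)(W); every one is W ⇒ L
(6,1): moves to (5,1)(W), (4,1)(W), (2,1)(W), (5,0)(W); every one is W ⇒ L
(6,4): moves to (5,4)(W), (4,4)(W), (2,4)(W), (6,2)(W), (5,3)(W); every one is W ⇒ L
(6,5): moves to (5,5)(W), (4,5)(W), (2,5)(W), (6,3)(W), (5,4)(W); every one is W ⇒ L
(6,8): moves to (5,8)(W), (4,8)(W), (2,8)(W), (6,6)(W), (5,7)(W); every one is W ⇒ L
Every other cell has at least one move into one of the L cells above, so it is W.
(0,4): one of the L cells justified above, so L
(6,8): one of the L cells justified above, so L
(1,2): the move to (0,1) reaches an L cell, so W

(0,4): L, (6,8): L, (1,2): W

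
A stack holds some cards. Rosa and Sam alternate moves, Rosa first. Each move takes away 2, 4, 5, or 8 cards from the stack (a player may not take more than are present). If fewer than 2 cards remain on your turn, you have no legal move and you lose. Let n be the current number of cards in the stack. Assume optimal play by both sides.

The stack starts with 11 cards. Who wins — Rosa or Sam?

Rosa wins.

Work bottom-up. With no move the player to move loses. Otherwise the position is W if at least one move leads to an L position for the opponent, and L if every move leads to a W.
n=0: no move → L
n=1: no move → L
n=2: can move to 0, which is L ⇒ W
n=3: can move to 1, which is L ⇒ W
n=4: can move to 0, which is L ⇒ W
n=5: can move to 1, which is L ⇒ W
n=6: can move to 1, which is L ⇒ W
n=7: moves to 5(W), 3(W), 2(W); every one is W ⇒ L
n=8: can move to 0, which is L ⇒ W
n=9: can move to 7, which is L ⇒ W
n=10: moves to 8(W), 6(W), 5(W), 2(W); every one is W ⇒ L
n=11: can move to 7, which is L ⇒ W
From 11 Rosa can remove 4, leaving 7, reaching an L position.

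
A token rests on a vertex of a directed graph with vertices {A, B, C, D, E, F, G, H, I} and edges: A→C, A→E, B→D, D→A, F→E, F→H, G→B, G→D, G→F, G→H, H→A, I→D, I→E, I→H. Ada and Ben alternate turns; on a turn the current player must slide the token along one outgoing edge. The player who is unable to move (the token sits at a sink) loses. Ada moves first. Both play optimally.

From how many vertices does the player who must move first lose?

4

Compute win/loss labels from the base case upward. A position with no move is L. Any other position is W if it can reach an L in one move, else L.
Every edge goes from a vertex to one that appears earlier in the order E, C, A, H, D, B, F, G, I, so processing vertices in that order labels each vertex after all of its successors.
E: no outgoing edge → L
C: no outgoing edge → L
A: W (go to C, an L position)
H: L (sole option A(W) is W)
D: L (sole option A(W) is W)
B: W (go to D, an L position)
F: W (go to H, an L position)
G: W (go to D, an L position)
I: W (go to D, an L position)
The L vertices are C, D, E, H; that is 4 in all.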